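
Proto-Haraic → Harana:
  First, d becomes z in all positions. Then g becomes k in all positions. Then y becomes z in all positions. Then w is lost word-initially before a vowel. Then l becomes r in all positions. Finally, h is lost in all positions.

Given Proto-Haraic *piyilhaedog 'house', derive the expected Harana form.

Harana: *piyilhaedog
  piyilhaedog → piyilhaezog   [unconditioned shift]
  piyilhaezog → piyilhaezok   [unconditioned shift]
  piyilhaezok → pizilhaezok   [unconditioned shift]
  pizilhaezok (rule 4 does not apply)
  pizilhaezok → pizirhaezok   [unconditioned shift]
  pizirhaezok → piziraezok   [h-loss]
  giving Harana piziraezok.

piziraezok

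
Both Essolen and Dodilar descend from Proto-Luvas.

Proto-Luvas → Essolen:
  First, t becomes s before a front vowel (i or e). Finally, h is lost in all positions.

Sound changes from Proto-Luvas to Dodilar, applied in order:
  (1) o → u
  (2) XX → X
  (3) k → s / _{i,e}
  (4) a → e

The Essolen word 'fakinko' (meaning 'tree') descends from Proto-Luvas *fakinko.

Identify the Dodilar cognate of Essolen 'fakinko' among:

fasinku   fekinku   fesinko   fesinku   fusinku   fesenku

fesinku

Dodilar: *fakinko
  fakinko → fakinku   [vowel merger]
  fakinku (rule 2 does not apply)
  fakinku → fasinku   [palatalisation]
  fasinku → fesinku   [vowel merger]
  giving Dodilar fesinku.
The other candidates each miss or misapply at least one Dodilar change.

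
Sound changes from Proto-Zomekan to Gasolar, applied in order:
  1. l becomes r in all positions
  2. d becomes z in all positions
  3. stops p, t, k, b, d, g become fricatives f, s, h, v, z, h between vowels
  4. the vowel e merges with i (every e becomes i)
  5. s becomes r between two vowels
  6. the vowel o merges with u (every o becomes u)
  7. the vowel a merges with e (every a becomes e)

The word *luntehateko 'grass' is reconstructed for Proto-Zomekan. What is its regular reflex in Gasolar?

runtiherihu

Gasolar: start from *luntehateko.
  rule 1 (unconditioned shift): luntehateko → runtehateko
  rule 2: no change — runtehateko
  rule 3 (intervocalic lenition): runtehateko → runtehaseho
  rule 4 (vowel merger): runtehaseho → runtihasiho
  rule 5 (rhotacism): runtihasiho → runtihariho
  rule 6 (vowel merger): runtihariho → runtiharihu
  rule 7 (vowel merger): runtiharihu → runtiherihu
  ⇒ Gasolar runtiherihu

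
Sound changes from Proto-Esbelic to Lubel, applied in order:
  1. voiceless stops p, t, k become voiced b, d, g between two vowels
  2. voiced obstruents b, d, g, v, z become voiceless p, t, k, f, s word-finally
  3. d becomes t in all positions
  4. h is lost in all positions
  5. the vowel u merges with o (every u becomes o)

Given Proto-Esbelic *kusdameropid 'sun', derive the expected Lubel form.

Lubel: start from *kusdameropid.
  rule 1 (intervocalic voicing): kusdameropid → kusdamerobid
  rule 2 (final devoicing): kusdamerobid → kusdamerobit
  rule 3 (unconditioned shift): kusdamerobit → kustamerobit
  rule 4: no change — kustamerobit
  rule 5 (vowel merger): kustamerobit → kostamerobit
  ⇒ Lubel kostamerobit

kostamerobit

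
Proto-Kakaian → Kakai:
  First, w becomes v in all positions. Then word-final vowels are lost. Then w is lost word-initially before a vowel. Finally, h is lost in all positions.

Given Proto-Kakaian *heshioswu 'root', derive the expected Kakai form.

Kakai: start from *heshioswu.
  rule 1 (unconditioned shift): heshioswu → heshiosvu
  rule 2 (apocope): heshiosvu → heshiosv
  rule 3: no change — heshiosv
  rule 4 (h-loss): heshiosv → esiosv
  ⇒ Kakai esiosv

esiosv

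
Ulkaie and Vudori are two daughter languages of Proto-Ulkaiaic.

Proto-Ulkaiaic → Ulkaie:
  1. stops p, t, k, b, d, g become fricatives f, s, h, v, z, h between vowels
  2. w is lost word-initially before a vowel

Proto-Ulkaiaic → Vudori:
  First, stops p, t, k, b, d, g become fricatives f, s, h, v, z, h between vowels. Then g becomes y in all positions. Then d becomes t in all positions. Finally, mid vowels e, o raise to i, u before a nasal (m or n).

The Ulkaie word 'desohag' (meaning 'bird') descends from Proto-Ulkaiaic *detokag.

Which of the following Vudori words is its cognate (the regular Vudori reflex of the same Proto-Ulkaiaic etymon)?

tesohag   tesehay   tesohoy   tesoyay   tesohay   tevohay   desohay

tesohay

Vudori: *detokag
  detokag → desohag   [intervocalic lenition]
  desohag → desohay   [unconditioned shift]
  desohay → tesohay   [unconditioned shift]
  tesohay (rule 4 does not apply)
  giving Vudori tesohay.
The other candidates each miss or misapply at least one Vudori change.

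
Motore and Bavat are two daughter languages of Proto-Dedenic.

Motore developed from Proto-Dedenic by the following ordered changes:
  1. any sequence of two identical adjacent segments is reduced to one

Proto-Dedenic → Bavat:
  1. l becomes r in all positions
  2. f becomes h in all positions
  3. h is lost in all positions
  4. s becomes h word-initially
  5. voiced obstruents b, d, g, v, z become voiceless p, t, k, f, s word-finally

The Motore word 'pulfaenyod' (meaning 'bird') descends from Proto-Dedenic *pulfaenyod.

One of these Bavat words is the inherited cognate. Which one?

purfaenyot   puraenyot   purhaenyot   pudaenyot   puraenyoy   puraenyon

puraenyot

Bavat: *pulfaenyod
  pulfaenyod → purfaenyod   [unconditioned shift]
  purfaenyod → purhaenyod   [unconditioned shift]
  purhaenyod → puraenyod   [h-loss]
  puraenyod (rule 4 does not apply)
  puraenyod → puraenyot   [final devoicing]
  giving Bavat puraenyot.
Only 'puraenyot' matches the regular Bavat development of *pulfaenyod.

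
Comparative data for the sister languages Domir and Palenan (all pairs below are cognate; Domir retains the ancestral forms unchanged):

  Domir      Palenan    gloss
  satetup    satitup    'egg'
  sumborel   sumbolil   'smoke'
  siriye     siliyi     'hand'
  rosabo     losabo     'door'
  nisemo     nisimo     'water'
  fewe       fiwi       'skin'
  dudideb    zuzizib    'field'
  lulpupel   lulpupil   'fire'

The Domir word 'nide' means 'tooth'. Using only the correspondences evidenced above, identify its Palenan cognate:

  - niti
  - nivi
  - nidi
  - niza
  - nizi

nizi

dudideb ~ zuzizib — Domir d corresponds to Palenan z between vowels (before a front vowel).
siriye ~ siliyi, fewe ~ fiwi — Domir e corresponds to Palenan i word-finally.
Applying these to Domir 'nide':
  nide → nize   (d→z between vowels (before a front vowel))
  nize → nizi   (e→i word-finally)
So the Palenan cognate is 'nizi'.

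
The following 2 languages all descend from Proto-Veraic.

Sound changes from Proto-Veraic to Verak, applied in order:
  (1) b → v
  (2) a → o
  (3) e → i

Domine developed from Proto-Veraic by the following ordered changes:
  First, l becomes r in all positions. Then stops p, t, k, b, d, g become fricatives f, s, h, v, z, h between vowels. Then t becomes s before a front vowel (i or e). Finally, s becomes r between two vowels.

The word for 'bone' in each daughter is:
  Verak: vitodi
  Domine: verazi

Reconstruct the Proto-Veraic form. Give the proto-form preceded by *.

*vetadi

Position 3: Verak has t, Domine has r. Verak preserves t here (none of its changes turn any other segment into t), so the proto-segment is *t.
Position 2: Verak has i, Domine has e. Domine preserves e here (none of its changes turn any other segment into e), so the proto-segment is *e.
Position 5: Verak has d, Domine has z. Verak preserves d here (none of its changes turn any other segment into d), so the proto-segment is *d.
Verify the candidate proto-form against each daughter:
Verak: *vetadi > vetodi > vitodi  (by vowel merger, vowel merger)
Domine: *vetadi
  vetadi (rule 1 does not apply)
  vetadi → vesazi   [intervocalic lenition]
  vesazi (rule 3 does not apply)
  vesazi → verazi   [rhotacism]
  giving Domine verazi.
*vetadi is the unique common source.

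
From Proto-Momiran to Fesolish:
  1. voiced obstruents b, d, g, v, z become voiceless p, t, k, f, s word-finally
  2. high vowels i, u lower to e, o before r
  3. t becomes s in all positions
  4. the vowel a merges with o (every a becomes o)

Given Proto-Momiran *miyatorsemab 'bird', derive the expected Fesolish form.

Fesolish: start from *miyatorsemab.
  rule 1 (final devoicing): miyatorsemab → miyatorsemap
  rule 2: no change — miyatorsemap
  rule 3 (unconditioned shift): miyatorsemap → miyasorsemap
  rule 4 (vowel merger): miyasorsemap → miyosorsemop
  ⇒ Fesolish miyosorsemop

miyosorsemop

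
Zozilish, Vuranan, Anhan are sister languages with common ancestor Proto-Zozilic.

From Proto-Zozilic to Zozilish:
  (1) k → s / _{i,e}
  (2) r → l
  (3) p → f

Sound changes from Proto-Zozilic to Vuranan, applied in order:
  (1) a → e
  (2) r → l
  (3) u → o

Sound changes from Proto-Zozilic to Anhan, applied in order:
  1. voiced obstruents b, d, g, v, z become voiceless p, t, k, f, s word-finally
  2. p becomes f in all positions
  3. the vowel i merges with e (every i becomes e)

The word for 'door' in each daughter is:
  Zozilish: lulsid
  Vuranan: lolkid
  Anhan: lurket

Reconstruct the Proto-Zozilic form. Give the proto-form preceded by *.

Position 5: Zozilish has i, Vuranan has i, Anhan has e. Zozilish preserves i here (none of its changes turn any other segment into i), so the proto-segment is *i.
Position 6: Zozilish has d, Vuranan has d, Anhan has t. Zozilish preserves d here (none of its changes turn any other segment into d), so the proto-segment is *d.
This points to *lurkid. Verify forward in each daughter:
Zozilish: *lurkid
  lurkid → lursid   [palatalisation]
  lursid → lulsid   [unconditioned shift]
  lulsid (rule 3 does not apply)
  giving Zozilish lulsid.
Vuranan: *lurkid
  lurkid (rule 1 does not apply)
  lurkid → lulkid   [unconditioned shift]
  lulkid → lolkid   [vowel merger]
  giving Vuranan lolkid.
Anhan: start from *lurkid.
  rule 1 (final devoicing): lurkid → lurkit
  rule 2: no change — lurkit
  rule 3 (vowel merger): lurkit → lurket
  ⇒ Anhan lurket
*lurkid is the unique common source.

*lurkid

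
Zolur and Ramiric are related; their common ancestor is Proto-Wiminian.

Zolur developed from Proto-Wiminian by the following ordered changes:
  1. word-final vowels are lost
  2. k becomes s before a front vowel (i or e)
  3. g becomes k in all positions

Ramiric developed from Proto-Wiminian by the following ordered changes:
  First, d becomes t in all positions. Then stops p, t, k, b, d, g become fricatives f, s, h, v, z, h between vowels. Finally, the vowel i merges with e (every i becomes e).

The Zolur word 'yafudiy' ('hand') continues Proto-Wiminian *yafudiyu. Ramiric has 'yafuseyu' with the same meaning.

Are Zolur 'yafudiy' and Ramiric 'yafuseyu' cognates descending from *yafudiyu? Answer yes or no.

Derive the expected Ramiric reflex of *yafudiyu:
Ramiric: *yafudiyu > yafutiyu > yafusiyu > yafuseyu  (by unconditioned shift, intervocalic lenition, vowel merger)
Ramiric 'yafuseyu' matches the regular reflex exactly, so the pair is cognate.

yes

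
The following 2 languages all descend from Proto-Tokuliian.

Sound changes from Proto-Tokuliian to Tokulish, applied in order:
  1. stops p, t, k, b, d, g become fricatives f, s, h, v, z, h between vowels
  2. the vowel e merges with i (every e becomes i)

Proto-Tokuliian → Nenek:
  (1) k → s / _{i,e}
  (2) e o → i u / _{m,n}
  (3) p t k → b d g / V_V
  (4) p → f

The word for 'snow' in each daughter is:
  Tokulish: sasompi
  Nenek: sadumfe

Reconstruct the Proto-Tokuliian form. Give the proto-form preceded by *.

Position 4: Tokulish has o, Nenek has u. Tokulish preserves o here (none of its changes turn any other segment into o), so the proto-segment is *o.
Position 6: Tokulish has p, Nenek has f. Tokulish preserves p here (none of its changes turn any other segment into p), so the proto-segment is *p.
Position 3: Tokulish has s, Nenek has d. Taking the neighbouring segments as reconstructed: Tokulish s could go back to *t or *s; Nenek d could go back to *t or *d — the one source consistent with every daughter is *t.
Verify the candidate proto-form against each daughter:
Tokulish: *satompe
  satompe → sasompe   [intervocalic lenition]
  sasompe → sasompi   [vowel merger]
  giving Tokulish sasompi.
Nenek: *satompe
  satompe (rule 1 does not apply)
  satompe → satumpe   [pre-nasal raising]
  satumpe → sadumpe   [intervocalic voicing]
  sadumpe → sadumfe   [unconditioned shift]
  giving Nenek sadumfe.
Only *satompe yields all of Tokulish sasompi, Nenek sadumfe.

*satompe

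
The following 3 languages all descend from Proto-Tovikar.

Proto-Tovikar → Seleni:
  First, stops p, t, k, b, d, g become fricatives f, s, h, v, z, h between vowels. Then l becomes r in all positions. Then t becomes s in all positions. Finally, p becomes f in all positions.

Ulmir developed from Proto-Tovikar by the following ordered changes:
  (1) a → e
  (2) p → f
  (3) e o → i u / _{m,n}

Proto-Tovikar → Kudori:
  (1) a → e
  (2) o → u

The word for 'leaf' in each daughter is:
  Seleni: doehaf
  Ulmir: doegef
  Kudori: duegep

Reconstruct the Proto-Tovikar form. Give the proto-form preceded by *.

*doegap

Position 6: Seleni has f, Ulmir has f, Kudori has p. Kudori preserves p here (none of its changes turn any other segment into p), so the proto-segment is *p.
Position 2: Seleni has o, Ulmir has o, Kudori has u. Seleni preserves o here (none of its changes turn any other segment into o), so the proto-segment is *o.
Position 4: Seleni has h, Ulmir has g, Kudori has g. Ulmir preserves g here (none of its changes turn any other segment into g), so the proto-segment is *g.
Continuing position by position gives *doegap; check it forward:
Seleni: start from *doegap.
  rule 1 (intervocalic lenition): doegap → doehap
  rule 2: no change — doehap
  rule 3: no change — doehap
  rule 4 (unconditioned shift): doehap → doehaf
  ⇒ Seleni doehaf
Ulmir: start from *doegap.
  rule 1 (vowel merger): doegap → doegep
  rule 2 (unconditioned shift): doegep → doegef
  rule 3: no change — doegef
  ⇒ Ulmir doegef
Kudori: *doegap > doegep > duegep  (by vowel merger, vowel merger)
No other proto-form is consistent with every reflex, so the reconstruction is *doegap.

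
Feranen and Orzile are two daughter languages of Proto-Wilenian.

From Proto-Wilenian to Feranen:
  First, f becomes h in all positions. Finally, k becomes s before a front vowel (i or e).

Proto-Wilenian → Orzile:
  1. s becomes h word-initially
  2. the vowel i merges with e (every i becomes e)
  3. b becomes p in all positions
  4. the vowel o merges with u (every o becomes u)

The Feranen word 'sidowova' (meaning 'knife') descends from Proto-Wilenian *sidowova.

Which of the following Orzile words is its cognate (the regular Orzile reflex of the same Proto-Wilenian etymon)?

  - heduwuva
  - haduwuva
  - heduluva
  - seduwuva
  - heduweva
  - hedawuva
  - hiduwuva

heduwuva

Orzile: *sidowova
  sidowova → hidowova   [debuccalisation]
  hidowova → hedowova   [vowel merger]
  hedowova (rule 3 does not apply)
  hedowova → heduwuva   [vowel merger]
  giving Orzile heduwuva.
The other candidates each miss or misapply at least one Orzile change.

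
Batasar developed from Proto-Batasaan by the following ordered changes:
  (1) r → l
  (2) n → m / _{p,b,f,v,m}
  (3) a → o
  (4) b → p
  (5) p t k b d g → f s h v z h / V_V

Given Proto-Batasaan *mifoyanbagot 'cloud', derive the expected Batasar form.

mifoyompohot

Batasar: start from *mifoyanbagot.
  rule 1: no change — mifoyanbagot
  rule 2 (nasal place assimilation): mifoyanbagot → mifoyambagot
  rule 3 (vowel merger): mifoyambagot → mifoyombogot
  rule 4 (unconditioned shift): mifoyombogot → mifoyompogot
  rule 5 (intervocalic lenition): mifoyompogot → mifoyompohot
  ⇒ Batasar mifoyompohot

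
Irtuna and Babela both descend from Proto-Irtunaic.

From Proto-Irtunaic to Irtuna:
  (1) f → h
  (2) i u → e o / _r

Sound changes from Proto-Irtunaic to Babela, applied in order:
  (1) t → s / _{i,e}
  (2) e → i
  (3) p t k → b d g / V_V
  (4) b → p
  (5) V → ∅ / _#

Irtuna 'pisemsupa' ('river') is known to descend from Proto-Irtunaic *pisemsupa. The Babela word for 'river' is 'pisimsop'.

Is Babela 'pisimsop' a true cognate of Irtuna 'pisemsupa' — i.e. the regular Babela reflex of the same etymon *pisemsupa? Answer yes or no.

Derive the expected Babela reflex of *pisemsupa:
Babela: start from *pisemsupa.
  rule 1: no change — pisemsupa
  rule 2 (vowel merger): pisemsupa → pisimsupa
  rule 3 (intervocalic voicing): pisimsupa → pisimsuba
  rule 4 (unconditioned shift): pisimsuba → pisimsupa
  rule 5 (apocope): pisimsupa → pisimsup
  ⇒ Babela pisimsup
The regular Babela reflex would be 'pisimsup', but the attested form is 'pisimsop'. The correspondence is irregular, so they are not cognates (the Babela form has a different source).

no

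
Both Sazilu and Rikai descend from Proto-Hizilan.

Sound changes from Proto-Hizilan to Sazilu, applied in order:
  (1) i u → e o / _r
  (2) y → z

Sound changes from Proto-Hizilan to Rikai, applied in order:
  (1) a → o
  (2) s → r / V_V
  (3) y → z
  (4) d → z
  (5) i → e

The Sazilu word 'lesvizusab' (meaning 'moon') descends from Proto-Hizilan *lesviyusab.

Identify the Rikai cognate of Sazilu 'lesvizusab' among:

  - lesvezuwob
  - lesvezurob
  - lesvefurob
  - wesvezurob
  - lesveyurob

lesvezurob

Rikai: *lesviyusab > lesviyusob > lesviyurob > lesvizurob > lesvezurob  (by vowel merger, rhotacism, unconditioned shift, vowel merger)
Among the options, 'lesvezurob' alone shows every Rikai change applied in order.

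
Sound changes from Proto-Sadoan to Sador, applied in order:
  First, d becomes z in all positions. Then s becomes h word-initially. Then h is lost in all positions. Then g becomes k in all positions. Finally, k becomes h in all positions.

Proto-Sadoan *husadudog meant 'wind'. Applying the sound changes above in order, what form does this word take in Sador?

usazuzoh

Sador: *husadudog > husazuzog > usazuzog > usazuzok > usazuzoh  (by unconditioned shift, h-loss, unconditioned shift, unconditioned shift)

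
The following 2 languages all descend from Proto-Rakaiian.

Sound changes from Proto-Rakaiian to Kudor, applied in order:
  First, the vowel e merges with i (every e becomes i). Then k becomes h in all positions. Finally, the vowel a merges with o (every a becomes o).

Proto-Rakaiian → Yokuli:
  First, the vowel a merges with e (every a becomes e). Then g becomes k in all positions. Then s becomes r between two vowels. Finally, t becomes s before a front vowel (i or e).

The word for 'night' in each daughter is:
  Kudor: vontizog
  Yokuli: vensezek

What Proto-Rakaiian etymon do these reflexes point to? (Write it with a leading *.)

*vantezag

Position 7: Kudor has o, Yokuli has e. Taking the neighbouring segments as reconstructed: Kudor o could go back to *a or *o; Yokuli e could go back to *a or *e — the one source consistent with every daughter is *a.
Position 2: Kudor has o, Yokuli has e. Taking the neighbouring segments as reconstructed: Kudor o could go back to *a or *o; Yokuli e could go back to *a or *e — the one source consistent with every daughter is *a.
Position 5: Kudor has i, Yokuli has e. Taking the neighbouring segments as reconstructed: Kudor i could go back to *e or *i; Yokuli e could go back to *a or *e — the one source consistent with every daughter is *e.
Continuing position by position gives *vantezag; check it forward:
Kudor: *vantezag > vantizag > vontizog  (by vowel merger, vowel merger)
Yokuli: start from *vantezag.
  rule 1 (vowel merger): vantezag → ventezeg
  rule 2 (unconditioned shift): ventezeg → ventezek
  rule 3: no change — ventezek
  rule 4 (palatalisation): ventezek → vensezek
  ⇒ Yokuli vensezek
Only *vantezag yields all of Kudor vontizog, Yokuli vensezek.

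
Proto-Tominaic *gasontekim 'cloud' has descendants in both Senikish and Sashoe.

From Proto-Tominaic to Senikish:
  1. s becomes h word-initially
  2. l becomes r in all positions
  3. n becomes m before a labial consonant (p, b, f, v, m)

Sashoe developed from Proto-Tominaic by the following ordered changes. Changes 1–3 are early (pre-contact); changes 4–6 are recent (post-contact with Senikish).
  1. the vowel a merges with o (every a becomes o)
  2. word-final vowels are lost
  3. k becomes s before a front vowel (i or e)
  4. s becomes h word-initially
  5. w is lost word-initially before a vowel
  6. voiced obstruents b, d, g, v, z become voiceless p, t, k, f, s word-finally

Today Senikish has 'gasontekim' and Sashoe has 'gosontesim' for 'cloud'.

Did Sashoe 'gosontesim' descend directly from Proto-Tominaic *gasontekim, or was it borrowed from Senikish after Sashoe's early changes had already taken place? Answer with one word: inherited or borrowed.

If inherited, *gasontekim would pass through all of Sashoe's changes:
Sashoe: start from *gasontekim.
  rule 1 (vowel merger): gasontekim → gosontekim
  rule 2: no change — gosontekim
  rule 3 (palatalisation): gosontekim → gosontesim
  rule 4: no change — gosontesim
  rule 5: no change — gosontesim
  rule 6: no change — gosontesim
  ⇒ Sashoe gosontesim
If borrowed from Senikish 'gasontekim' after the early changes, it would undergo only the recent ones:
  rule 4 (debuccalisation): no change (gasontekim)
  rule 5 (glide loss): no change (gasontekim)
  rule 6 (final devoicing): no change (gasontekim)
  ⇒ as a loan: gasontekim
Sashoe 'gosontesim' matches the inherited outcome exactly, so it is an inherited cognate, not a loan.

inherited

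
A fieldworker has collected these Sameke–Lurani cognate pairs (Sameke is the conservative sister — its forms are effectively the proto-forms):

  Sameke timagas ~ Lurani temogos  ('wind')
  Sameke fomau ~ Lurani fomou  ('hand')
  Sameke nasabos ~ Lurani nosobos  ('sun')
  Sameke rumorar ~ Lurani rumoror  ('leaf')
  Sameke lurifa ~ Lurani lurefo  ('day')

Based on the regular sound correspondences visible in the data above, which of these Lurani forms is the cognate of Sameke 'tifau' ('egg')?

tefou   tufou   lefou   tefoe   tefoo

tefou

lurifa ~ lurefo — Sameke i corresponds to Lurani e after a consonant, before a labial obstruent.
fomau ~ fomou — Sameke a corresponds to Lurani o after a consonant, before a back vowel.
Applying these to Sameke 'tifau':
  tifau → tefau   (i→e after a consonant, before a labial obstruent)
  tefau → tefou   (a→o after a consonant, before a back vowel)
So the Lurani cognate is 'tefou'.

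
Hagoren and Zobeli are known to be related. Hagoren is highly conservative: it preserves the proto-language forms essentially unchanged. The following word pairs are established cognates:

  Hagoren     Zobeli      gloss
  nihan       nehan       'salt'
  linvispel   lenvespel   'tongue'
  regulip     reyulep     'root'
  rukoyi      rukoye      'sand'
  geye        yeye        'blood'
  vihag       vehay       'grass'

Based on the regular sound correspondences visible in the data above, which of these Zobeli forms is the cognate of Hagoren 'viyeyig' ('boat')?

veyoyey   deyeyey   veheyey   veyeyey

nihan ~ nehan, linvispel ~ lenvespel — Hagoren i corresponds to Zobeli e after a consonant, before a consonant other than r, m, n, p, b, f, v.
vihag ~ vehay — Hagoren g corresponds to Zobeli y word-finally.
Applying these to Hagoren 'viyeyig':
  viyeyig → veyeyig   (i→e after a consonant, before a consonant other than r, m, n, p, b, f, v)
  veyeyig → veyeyeg   (i→e after a consonant, before a consonant other than r, m, n, p, b, f, v)
  veyeyeg → veyeyey   (g→y word-finally)
So the Zobeli cognate is 'veyeyey'.

veyeyey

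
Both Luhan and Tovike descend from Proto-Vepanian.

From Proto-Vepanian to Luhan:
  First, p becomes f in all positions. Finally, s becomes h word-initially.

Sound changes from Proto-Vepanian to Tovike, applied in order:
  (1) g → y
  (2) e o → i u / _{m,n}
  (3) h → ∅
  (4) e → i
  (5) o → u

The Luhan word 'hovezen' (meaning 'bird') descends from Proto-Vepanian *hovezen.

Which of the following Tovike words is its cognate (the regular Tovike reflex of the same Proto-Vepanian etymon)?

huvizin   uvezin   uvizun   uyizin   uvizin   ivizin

uvizin

Tovike: *hovezen
  hovezen (rule 1 does not apply)
  hovezen → hovezin   [pre-nasal raising]
  hovezin → ovezin   [h-loss]
  ovezin → ovizin   [vowel merger]
  ovizin → uvizin   [vowel merger]
  giving Tovike uvizin.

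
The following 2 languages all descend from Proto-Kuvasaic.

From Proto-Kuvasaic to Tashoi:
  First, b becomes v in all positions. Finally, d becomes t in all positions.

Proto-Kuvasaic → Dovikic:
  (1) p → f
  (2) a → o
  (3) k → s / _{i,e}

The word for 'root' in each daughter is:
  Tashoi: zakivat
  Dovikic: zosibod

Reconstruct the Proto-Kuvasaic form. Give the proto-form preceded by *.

*zakibad

Position 5: Tashoi has v, Dovikic has b. Dovikic preserves b here (none of its changes turn any other segment into b), so the proto-segment is *b.
Position 7: Tashoi has t, Dovikic has d. Dovikic preserves d here (none of its changes turn any other segment into d), so the proto-segment is *d.
Verify the candidate proto-form against each daughter:
Tashoi: *zakibad > zakivad > zakivat  (by unconditioned shift, unconditioned shift)
Dovikic: start from *zakibad.
  rule 1: no change — zakibad
  rule 2 (vowel merger): zakibad → zokibod
  rule 3 (palatalisation): zokibod → zosibod
  ⇒ Dovikic zosibod
No other proto-form is consistent with every reflex, so the reconstruction is *zakibad.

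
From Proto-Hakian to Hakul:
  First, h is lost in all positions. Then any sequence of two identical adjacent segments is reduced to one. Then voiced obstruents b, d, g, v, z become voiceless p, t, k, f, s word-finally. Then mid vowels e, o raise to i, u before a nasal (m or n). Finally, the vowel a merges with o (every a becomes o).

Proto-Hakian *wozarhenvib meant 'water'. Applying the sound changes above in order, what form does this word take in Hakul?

Hakul: *wozarhenvib
  wozarhenvib → wozarenvib   [h-loss]
  wozarenvib (rule 2 does not apply)
  wozarenvib → wozarenvip   [final devoicing]
  wozarenvip → wozarinvip   [pre-nasal raising]
  wozarinvip → wozorinvip   [vowel merger]
  giving Hakul wozorinvip.

wozorinvip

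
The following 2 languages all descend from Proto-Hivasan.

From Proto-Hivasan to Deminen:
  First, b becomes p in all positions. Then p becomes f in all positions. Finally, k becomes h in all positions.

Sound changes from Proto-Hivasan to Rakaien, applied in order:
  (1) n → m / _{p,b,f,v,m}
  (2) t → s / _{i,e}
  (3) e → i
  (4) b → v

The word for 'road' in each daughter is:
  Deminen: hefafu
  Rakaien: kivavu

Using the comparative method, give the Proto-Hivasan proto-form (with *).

*kebabu

Position 1: Deminen has h, Rakaien has k. Rakaien preserves k here (none of its changes turn any other segment into k), so the proto-segment is *k.
Position 5: Deminen has f, Rakaien has v. Taking the neighbouring segments as reconstructed: Deminen f could go back to *p or *b or *f; Rakaien v could go back to *b or *v — the one source consistent with every daughter is *b.
Position 3: Deminen has f, Rakaien has v. Taking the neighbouring segments as reconstructed: Deminen f could go back to *p or *b or *f; Rakaien v could go back to *b or *v — the one source consistent with every daughter is *b.
Continuing position by position gives *kebabu; check it forward:
Deminen: start from *kebabu.
  rule 1 (unconditioned shift): kebabu → kepapu
  rule 2 (unconditioned shift): kepapu → kefafu
  rule 3 (unconditioned shift): kefafu → hefafu
  ⇒ Deminen hefafu
Rakaien: start from *kebabu.
  rule 1: no change — kebabu
  rule 2: no change — kebabu
  rule 3 (vowel merger): kebabu → kibabu
  rule 4 (unconditioned shift): kibabu → kivavu
  ⇒ Rakaien kivavu
*kebabu is the unique common source.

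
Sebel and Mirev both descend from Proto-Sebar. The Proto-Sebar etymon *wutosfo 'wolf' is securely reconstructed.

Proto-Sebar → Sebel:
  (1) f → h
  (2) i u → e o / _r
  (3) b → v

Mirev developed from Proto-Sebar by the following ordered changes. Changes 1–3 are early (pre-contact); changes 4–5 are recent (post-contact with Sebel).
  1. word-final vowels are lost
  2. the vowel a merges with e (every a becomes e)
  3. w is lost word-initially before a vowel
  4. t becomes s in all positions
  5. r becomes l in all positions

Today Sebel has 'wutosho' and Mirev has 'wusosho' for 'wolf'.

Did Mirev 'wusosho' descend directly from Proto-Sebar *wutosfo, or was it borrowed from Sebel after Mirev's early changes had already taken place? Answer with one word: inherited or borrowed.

borrowed

If inherited, *wutosfo would pass through all of Mirev's changes:
Mirev: *wutosfo > wutosf > utosf > usosf  (by apocope, glide loss, unconditioned shift)
If borrowed from Sebel 'wutosho' after the early changes, it would undergo only the recent ones:
  rule 4 (unconditioned shift): wutosho → wusosho
  rule 5 (unconditioned shift): no change (wusosho)
  ⇒ as a loan: wusosho
Mirev 'wusosho' matches the loan outcome 'wusosho', not the inherited 'usosf' — it skipped the early Mirev changes, so it was borrowed from Sebel.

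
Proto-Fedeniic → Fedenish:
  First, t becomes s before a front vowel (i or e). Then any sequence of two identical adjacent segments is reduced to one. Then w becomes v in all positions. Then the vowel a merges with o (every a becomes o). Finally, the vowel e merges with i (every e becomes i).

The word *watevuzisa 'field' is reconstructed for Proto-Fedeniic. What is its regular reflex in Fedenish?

vosivuziso

Fedenish: *watevuzisa > wasevuzisa > vasevuzisa > vosevuziso > vosivuziso  (by palatalisation, unconditioned shift, vowel merger, vowel merger)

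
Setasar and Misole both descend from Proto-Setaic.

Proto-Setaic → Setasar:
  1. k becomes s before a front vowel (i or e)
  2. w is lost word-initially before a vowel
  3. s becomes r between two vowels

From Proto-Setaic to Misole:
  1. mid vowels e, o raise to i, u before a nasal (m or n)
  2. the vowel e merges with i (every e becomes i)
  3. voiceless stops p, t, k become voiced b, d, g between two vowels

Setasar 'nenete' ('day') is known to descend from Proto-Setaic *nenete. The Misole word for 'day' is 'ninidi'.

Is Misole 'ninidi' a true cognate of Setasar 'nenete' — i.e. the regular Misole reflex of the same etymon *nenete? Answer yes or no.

Derive the expected Misole reflex of *nenete:
Misole: *nenete > ninete > niniti > ninidi  (by pre-nasal raising, vowel merger, intervocalic voicing)
Misole 'ninidi' matches the regular reflex exactly, so the pair is cognate.

yes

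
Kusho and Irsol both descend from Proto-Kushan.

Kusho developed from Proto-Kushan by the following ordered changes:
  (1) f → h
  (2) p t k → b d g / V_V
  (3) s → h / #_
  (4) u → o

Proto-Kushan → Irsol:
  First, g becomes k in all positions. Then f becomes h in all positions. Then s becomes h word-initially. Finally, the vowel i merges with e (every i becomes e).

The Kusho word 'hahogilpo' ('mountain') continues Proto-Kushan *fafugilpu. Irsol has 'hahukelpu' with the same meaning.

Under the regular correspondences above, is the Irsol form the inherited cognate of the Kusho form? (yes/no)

yes

Derive the expected Irsol reflex of *fafugilpu:
Irsol: *fafugilpu > fafukilpu > hahukilpu > hahukelpu  (by unconditioned shift, unconditioned shift, vowel merger)
Irsol 'hahukelpu' matches the regular reflex exactly, so the pair is cognate.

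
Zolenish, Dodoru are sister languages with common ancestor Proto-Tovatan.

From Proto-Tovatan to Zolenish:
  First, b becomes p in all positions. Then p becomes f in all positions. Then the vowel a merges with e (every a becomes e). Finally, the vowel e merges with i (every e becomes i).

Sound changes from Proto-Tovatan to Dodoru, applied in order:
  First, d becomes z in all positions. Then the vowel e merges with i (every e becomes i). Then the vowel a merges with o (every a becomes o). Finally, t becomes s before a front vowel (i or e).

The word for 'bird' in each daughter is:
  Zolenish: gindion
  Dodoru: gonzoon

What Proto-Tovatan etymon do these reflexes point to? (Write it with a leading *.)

*gandaon

Position 2: Zolenish has i, Dodoru has o. Taking the neighbouring segments as reconstructed: Zolenish i could go back to *a or *e or *i; Dodoru o could go back to *a or *o — the one source consistent with every daughter is *a.
Position 4: Zolenish has d, Dodoru has z. Zolenish preserves d here (none of its changes turn any other segment into d), so the proto-segment is *d.
This points to *gandaon. Verify forward in each daughter:
Zolenish: start from *gandaon.
  rule 1: no change — gandaon
  rule 2: no change — gandaon
  rule 3 (vowel merger): gandaon → gendeon
  rule 4 (vowel merger): gendeon → gindion
  ⇒ Zolenish gindion
Dodoru: start from *gandaon.
  rule 1 (unconditioned shift): gandaon → ganzaon
  rule 2: no change — ganzaon
  rule 3 (vowel merger): ganzaon → gonzoon
  rule 4: no change — gonzoon
  ⇒ Dodoru gonzoon
No other proto-form is consistent with every reflex, so the reconstruction is *gandaon.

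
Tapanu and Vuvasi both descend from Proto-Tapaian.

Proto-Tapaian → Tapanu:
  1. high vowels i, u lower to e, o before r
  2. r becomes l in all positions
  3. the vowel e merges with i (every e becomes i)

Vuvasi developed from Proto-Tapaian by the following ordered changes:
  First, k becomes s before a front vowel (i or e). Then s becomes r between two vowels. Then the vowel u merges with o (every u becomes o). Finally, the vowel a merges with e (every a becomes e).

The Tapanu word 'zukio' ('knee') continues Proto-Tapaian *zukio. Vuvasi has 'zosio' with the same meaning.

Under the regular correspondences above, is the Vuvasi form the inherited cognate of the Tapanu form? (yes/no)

Derive the expected Vuvasi reflex of *zukio:
Vuvasi: start from *zukio.
  rule 1 (palatalisation): zukio → zusio
  rule 2 (rhotacism): zusio → zurio
  rule 3 (vowel merger): zurio → zorio
  rule 4: no change — zorio
  ⇒ Vuvasi zorio
The regular Vuvasi reflex would be 'zorio', but the attested form is 'zosio'. The correspondence is irregular, so they are not cognates (the Vuvasi form has a different source).

no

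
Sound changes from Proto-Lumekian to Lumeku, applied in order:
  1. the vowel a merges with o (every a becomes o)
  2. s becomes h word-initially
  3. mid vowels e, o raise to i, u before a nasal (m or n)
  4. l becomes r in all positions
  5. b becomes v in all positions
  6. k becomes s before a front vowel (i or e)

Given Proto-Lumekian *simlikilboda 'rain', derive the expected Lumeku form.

himrisirvodo

Lumeku: start from *simlikilboda.
  rule 1 (vowel merger): simlikilboda → simlikilbodo
  rule 2 (debuccalisation): simlikilbodo → himlikilbodo
  rule 3: no change — himlikilbodo
  rule 4 (unconditioned shift): himlikilbodo → himrikirbodo
  rule 5 (unconditioned shift): himrikirbodo → himrikirvodo
  rule 6 (palatalisation): himrikirvodo → himrisirvodo
  ⇒ Lumeku himrisirvodo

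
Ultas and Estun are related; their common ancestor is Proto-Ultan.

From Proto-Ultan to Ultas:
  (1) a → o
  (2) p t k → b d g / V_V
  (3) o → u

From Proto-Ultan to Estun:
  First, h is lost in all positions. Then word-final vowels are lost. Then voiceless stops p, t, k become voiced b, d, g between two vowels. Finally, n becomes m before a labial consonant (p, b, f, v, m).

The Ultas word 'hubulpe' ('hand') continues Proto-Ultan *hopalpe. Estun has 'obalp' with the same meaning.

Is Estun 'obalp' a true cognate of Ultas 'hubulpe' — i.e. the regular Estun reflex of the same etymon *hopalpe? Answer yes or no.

yes

Derive the expected Estun reflex of *hopalpe:
Estun: *hopalpe > opalpe > opalp > obalp  (by h-loss, apocope, intervocalic voicing)
Estun 'obalp' matches the regular reflex exactly, so the pair is cognate.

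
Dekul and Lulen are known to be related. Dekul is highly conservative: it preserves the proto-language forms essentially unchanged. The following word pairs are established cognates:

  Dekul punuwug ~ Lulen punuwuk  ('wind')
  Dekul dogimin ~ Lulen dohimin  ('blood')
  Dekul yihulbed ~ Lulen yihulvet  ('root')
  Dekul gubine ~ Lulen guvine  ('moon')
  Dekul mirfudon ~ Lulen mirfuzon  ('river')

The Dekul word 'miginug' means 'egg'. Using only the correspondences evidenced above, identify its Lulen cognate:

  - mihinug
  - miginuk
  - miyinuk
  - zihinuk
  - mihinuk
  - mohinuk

mihinuk

dogimin ~ dohimin — Dekul g corresponds to Lulen h between vowels (before a front vowel).
punuwug ~ punuwuk — Dekul g corresponds to Lulen k word-finally.
Applying these to Dekul 'miginug':
  miginug → mihinug   (g→h between vowels (before a front vowel))
  mihinug → mihinuk   (g→k word-finally)
So the Lulen cognate is 'mihinuk'.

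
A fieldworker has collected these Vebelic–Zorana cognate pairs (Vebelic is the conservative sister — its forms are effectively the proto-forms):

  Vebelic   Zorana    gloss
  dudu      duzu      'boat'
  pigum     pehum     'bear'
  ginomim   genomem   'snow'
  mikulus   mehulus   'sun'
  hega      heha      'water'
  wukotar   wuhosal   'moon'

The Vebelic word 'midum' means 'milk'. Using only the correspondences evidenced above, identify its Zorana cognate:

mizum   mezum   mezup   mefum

pigum ~ pehum, mikulus ~ mehulus — Vebelic i corresponds to Zorana e after a consonant, before a consonant other than r, m, n, p, b, f, v.
dudu ~ duzu — Vebelic d corresponds to Zorana z between vowels (before a back vowel).
Applying these to Vebelic 'midum':
  midum → medum   (i→e after a consonant, before a consonant other than r, m, n, p, b, f, v)
  medum → mezum   (d→z between vowels (before a back vowel))
So the Zorana cognate is 'mezum'.

mezum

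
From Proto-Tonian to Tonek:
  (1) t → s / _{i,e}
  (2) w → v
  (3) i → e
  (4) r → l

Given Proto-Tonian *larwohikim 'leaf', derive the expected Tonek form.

lalvohekem

Tonek: *larwohikim > larvohikim > larvohekem > lalvohekem  (by unconditioned shift, vowel merger, unconditioned shift)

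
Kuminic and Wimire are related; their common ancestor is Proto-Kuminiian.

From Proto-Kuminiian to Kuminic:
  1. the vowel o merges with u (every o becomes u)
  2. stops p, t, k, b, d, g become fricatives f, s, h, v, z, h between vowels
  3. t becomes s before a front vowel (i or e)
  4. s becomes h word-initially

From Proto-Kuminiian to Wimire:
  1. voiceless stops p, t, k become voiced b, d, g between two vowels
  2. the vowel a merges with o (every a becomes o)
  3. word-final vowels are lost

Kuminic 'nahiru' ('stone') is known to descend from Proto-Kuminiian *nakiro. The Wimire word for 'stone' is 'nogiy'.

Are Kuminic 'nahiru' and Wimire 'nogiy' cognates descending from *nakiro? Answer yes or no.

no

Derive the expected Wimire reflex of *nakiro:
Wimire: start from *nakiro.
  rule 1 (intervocalic voicing): nakiro → nagiro
  rule 2 (vowel merger): nagiro → nogiro
  rule 3 (apocope): nogiro → nogir
  ⇒ Wimire nogir
The regular Wimire reflex would be 'nogir', but the attested form is 'nogiy'. The correspondence is irregular, so they are not cognates (the Wimire form has a different source).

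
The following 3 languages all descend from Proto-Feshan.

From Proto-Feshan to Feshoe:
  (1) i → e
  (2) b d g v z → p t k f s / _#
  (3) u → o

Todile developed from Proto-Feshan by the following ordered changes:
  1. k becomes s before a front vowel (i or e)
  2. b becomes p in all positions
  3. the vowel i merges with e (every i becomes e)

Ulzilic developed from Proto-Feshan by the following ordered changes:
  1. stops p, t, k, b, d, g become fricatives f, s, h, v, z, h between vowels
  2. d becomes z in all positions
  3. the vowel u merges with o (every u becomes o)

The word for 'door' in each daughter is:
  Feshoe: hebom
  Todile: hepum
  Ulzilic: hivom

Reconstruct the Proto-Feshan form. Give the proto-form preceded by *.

Position 2: Feshoe has e, Todile has e, Ulzilic has i. Ulzilic preserves i here (none of its changes turn any other segment into i), so the proto-segment is *i.
Position 4: Feshoe has o, Todile has u, Ulzilic has o. Todile preserves u here (none of its changes turn any other segment into u), so the proto-segment is *u.
Position 3: Feshoe has b, Todile has p, Ulzilic has v. Feshoe preserves b here (none of its changes turn any other segment into b), so the proto-segment is *b.
This points to *hibum. Verify forward in each daughter:
Feshoe: start from *hibum.
  rule 1 (vowel merger): hibum → hebum
  rule 2: no change — hebum
  rule 3 (vowel merger): hebum → hebom
  ⇒ Feshoe hebom
Todile: *hibum > hipum > hepum  (by unconditioned shift, vowel merger)
Ulzilic: start from *hibum.
  rule 1 (intervocalic lenition): hibum → hivum
  rule 2: no change — hivum
  rule 3 (vowel merger): hivum → hivom
  ⇒ Ulzilic hivom
*hibum is the unique common source.

*hibum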